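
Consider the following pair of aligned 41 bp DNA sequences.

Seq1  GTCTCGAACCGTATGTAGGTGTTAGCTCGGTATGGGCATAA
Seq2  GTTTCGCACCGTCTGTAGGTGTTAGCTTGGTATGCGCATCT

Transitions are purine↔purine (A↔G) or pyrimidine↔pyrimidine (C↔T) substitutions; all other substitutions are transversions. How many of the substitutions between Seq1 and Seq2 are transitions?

2

Mismatches occur at site 3 (C↔T, transition), site 7 (A↔C, transversion), site 13 (A↔C, transversion), site 28 (C↔T, transition), site 35 (G↔C, transversion), site 40 (A↔C, transversion), site 41 (A↔T, transversion).
Of the 7 differences, 2 transitions and 5 transversions, so the answer is 2.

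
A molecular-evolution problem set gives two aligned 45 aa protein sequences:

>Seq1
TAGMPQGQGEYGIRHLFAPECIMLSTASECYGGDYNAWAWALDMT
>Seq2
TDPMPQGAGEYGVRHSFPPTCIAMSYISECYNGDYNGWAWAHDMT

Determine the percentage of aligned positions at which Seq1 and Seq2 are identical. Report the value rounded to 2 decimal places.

68.89%

Differing sites — 2:A/D; 3:G/P; 8:Q/A; 13:I/V; 16:L/S; 18:A/P; 20:E/T; 23:M/A; 24:L/M; 26:T/Y; 27:A/I; 32:G/N; 37:A/G; 42:L/H.
31 of the 45 sites match, so the percent identity is 31/45 × 100 = 68.89%.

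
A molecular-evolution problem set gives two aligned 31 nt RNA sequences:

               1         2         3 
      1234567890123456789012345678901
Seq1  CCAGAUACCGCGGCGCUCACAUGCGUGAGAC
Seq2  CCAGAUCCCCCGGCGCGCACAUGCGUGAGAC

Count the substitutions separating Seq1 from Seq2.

3

The sequences differ at positions 7 (A/C), 10 (G/C), 17 (U/G).
That gives 3 mismatches out of 31 aligned sites, so the Hamming distance is 3.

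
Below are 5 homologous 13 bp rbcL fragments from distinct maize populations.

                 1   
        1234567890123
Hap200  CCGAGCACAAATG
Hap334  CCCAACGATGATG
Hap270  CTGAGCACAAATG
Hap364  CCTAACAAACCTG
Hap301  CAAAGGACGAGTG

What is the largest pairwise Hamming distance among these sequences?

Pairwise Hamming distances:
  Hap200 vs Hap334: 6
  Hap200 vs Hap270: 1
  Hap200 vs Hap364: 5
  Hap200 vs Hap301: 5
  Hap334 vs Hap270: 7
  Hap334 vs Hap364: 5
  Hap334 vs Hap301: 9
  Hap270 vs Hap364: 6
  Hap270 vs Hap301: 5
  Hap364 vs Hap301: 8
The largest is 9, between Hap334 and Hap301.

9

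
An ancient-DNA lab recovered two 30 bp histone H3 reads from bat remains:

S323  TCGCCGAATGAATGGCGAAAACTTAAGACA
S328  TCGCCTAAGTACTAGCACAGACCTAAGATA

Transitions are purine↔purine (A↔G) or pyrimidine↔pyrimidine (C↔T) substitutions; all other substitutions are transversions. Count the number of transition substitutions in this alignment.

Mismatches occur at site 6 (G→T, transversion), site 9 (T→G, transversion), site 10 (G→T, transversion), site 12 (A→C, transversion), site 14 (G→A, transition), site 17 (G→A, transition), site 18 (A→C, transversion), site 20 (A→G, transition), site 23 (T→C, transition), site 29 (C→T, transition).
Of the 10 differences, 5 transitions and 5 transversions, so the answer is 5.

5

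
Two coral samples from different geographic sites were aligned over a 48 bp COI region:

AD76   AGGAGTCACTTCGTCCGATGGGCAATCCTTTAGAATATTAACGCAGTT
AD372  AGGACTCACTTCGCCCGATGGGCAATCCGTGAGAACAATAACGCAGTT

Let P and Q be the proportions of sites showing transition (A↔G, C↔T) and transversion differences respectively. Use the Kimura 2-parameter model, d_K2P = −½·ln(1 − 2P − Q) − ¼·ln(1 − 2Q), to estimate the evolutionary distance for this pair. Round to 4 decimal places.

0.1367

The sequences differ at positions 5 (G/C, transversion), 14 (T/C, transition), 29 (T/G, transversion), 31 (T/G, transversion), 36 (T/C, transition), 38 (T/A, transversion).
Of the 6 differences, 2 transitions and 4 transversions over 48 sites: P = 2/48 = 0.041667, Q = 4/48 = 0.083333.
d = −0.5·ln(0.833333) − 0.25·ln(0.833334) = −0.5·(-0.182322) − 0.25·(-0.182321) = 0.1367.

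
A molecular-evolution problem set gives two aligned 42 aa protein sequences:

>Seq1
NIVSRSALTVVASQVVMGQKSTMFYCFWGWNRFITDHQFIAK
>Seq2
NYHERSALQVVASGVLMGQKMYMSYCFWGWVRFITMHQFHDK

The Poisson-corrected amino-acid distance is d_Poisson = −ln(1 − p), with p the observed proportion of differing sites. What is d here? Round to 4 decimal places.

0.3704

The sequences differ at positions 2 (I/Y), 3 (V/H), 4 (S/E), 9 (T/Q), 14 (Q/G), 16 (V/L), 21 (S/M), 22 (T/Y), 24 (F/S), 31 (N/V), 36 (D/M), 40 (I/H), 41 (A/D).
p = 13/42 = 0.309524.
d = −ln(1 − 0.309524) = −ln(0.690476) = 0.3704.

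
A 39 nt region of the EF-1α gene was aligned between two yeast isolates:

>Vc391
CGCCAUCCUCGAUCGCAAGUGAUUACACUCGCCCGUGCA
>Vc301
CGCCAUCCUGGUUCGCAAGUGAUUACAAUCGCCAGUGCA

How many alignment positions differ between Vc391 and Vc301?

4

The sequences differ at positions 10 (C/G), 12 (A/U), 28 (C/A), 34 (C/A).
That gives 4 mismatches out of 39 aligned sites, so the Hamming distance is 4.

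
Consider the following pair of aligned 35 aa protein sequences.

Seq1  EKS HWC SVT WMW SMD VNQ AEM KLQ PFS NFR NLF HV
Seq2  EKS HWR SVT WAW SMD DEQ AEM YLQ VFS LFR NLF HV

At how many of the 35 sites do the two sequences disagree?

The sequences differ at positions 6 (C/R), 11 (M/A), 16 (V/D), 17 (N/E), 22 (K/Y), 25 (P/V), 28 (N/L).
That gives 7 mismatches out of 35 aligned sites, so the Hamming distance is 7.

7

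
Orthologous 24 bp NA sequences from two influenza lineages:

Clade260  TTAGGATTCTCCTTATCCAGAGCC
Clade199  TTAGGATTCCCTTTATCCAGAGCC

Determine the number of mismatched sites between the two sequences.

Differing sites — 10:T/C; 12:C/T.
That gives 2 mismatches out of 24 aligned sites, so the Hamming distance is 2.

2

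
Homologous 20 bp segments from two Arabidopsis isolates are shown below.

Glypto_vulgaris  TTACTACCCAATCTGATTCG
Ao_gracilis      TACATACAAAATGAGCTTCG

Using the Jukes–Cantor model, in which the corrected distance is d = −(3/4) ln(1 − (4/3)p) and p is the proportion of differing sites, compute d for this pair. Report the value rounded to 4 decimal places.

0.5716

Differing sites — 2:T/A; 3:A/C; 4:C/A; 8:C/A; 9:C/A; 13:C/G; 14:T/A; 16:A/C.
p = 8/20 = 0.400000.
d = −0.75 · ln(1 − (4/3)·0.400000) = −0.75 · ln(0.466667) = −0.75 · (-0.762139) = 0.5716.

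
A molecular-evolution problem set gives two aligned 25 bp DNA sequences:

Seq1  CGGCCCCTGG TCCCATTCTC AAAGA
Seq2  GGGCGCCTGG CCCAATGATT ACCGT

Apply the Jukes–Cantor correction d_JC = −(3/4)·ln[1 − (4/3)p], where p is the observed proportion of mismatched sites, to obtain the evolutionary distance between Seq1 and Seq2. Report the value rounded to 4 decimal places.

The sequences differ at positions 1 (C/G), 5 (C/G), 11 (T/C), 14 (C/A), 17 (T/G), 18 (C/A), 20 (C/T), 22 (A/C), 23 (A/C), 25 (A/T).
p = 10/25 = 0.400000.
d = −0.75 · ln(1 − (4/3)·0.400000) = −0.75 · ln(0.466667) = −0.75 · (-0.762139) = 0.5716.

0.5716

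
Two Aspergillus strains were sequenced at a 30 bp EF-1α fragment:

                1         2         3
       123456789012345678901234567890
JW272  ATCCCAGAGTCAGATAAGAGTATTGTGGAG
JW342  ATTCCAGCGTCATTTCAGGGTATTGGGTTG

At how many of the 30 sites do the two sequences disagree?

The sequences differ at positions 3 (C/T), 8 (A/C), 13 (G/T), 14 (A/T), 16 (A/C), 19 (A/G), 26 (T/G), 28 (G/T), 29 (A/T).
That gives 9 mismatches out of 30 aligned sites, so the Hamming distance is 9.

9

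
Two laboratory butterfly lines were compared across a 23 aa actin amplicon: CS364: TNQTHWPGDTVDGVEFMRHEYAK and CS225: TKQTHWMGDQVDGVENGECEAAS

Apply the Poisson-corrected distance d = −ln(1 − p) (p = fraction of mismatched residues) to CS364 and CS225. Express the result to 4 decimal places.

0.4964

Mismatches occur at site 2 (N/K), site 7 (P/M), site 10 (T/Q), site 16 (F/N), site 17 (M/G), site 18 (R/E), site 19 (H/C), site 21 (Y/A), site 23 (K/S).
p = 9/23 = 0.391304.
d = −ln(1 − 0.391304) = −ln(0.608696) = 0.4964.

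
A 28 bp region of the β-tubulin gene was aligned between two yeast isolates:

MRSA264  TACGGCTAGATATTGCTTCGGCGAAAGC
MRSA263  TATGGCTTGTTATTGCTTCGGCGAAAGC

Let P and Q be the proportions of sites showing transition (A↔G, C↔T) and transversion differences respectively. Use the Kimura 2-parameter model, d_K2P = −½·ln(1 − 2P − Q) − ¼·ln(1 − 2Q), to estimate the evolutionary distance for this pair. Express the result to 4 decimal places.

Mismatches occur at site 3 (C/T, transition), site 8 (A/T, transversion), site 10 (A/T, transversion).
Of the 3 differences, 1 transition and 2 transversions over 28 sites: P = 1/28 = 0.035714, Q = 2/28 = 0.071429.
d = −0.5·ln(0.857143) − 0.25·ln(0.857142) = −0.5·(-0.154151) − 0.25·(-0.154152) = 0.1156.

0.1156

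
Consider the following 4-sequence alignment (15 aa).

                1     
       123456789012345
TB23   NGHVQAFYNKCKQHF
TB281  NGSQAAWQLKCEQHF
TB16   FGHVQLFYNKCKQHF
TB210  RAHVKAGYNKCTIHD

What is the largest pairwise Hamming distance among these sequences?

11

Pairwise Hamming distances:
  TB23 vs TB281: 7
  TB23 vs TB16: 2
  TB23 vs TB210: 7
  TB281 vs TB16: 9
  TB281 vs TB210: 11
  TB16 vs TB210: 8
The largest is 11, between TB281 and TB210.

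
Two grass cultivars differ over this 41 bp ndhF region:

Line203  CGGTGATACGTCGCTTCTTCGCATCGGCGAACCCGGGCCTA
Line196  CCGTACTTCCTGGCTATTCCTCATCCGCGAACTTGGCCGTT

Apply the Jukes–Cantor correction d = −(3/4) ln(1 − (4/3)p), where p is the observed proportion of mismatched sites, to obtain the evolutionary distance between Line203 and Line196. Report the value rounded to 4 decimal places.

Mismatches occur at site 2 (G/C), site 5 (G/A), site 6 (A/C), site 8 (A/T), site 10 (G/C), site 12 (C/G), site 16 (T/A), site 17 (C/T), site 19 (T/C), site 21 (G/T), site 26 (G/C), site 33 (C/T), site 34 (C/T), site 37 (G/C), site 39 (C/G), site 41 (A/T).
p = 16/41 = 0.390244.
d = −0.75 · ln(1 − (4/3)·0.390244) = −0.75 · ln(0.479675) = −0.75 · (-0.734646) = 0.5510.

0.5510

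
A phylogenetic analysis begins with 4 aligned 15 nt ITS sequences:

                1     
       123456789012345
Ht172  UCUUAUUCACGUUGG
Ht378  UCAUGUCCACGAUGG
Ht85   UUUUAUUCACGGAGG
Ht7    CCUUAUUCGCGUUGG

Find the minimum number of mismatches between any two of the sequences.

Pairwise Hamming distances:
  Ht172 vs Ht378: 4
  Ht172 vs Ht85: 3
  Ht172 vs Ht7: 2
  Ht378 vs Ht85: 6
  Ht378 vs Ht7: 6
  Ht85 vs Ht7: 5
The smallest is 2, between Ht172 and Ht7.

2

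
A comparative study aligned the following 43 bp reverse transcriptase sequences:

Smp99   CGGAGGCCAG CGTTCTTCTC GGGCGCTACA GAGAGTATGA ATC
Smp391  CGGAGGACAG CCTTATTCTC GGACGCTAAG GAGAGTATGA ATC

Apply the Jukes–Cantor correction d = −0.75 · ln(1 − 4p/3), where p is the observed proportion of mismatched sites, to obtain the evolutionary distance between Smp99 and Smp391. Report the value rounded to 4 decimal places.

0.1544

Mismatches occur at site 7 (C↔A), site 12 (G↔C), site 15 (C↔A), site 23 (G↔A), site 29 (C↔A), site 30 (A↔G).
p = 6/43 = 0.139535.
d = −0.75 · ln(1 − (4/3)·0.139535) = −0.75 · ln(0.813953) = −0.75 · (-0.205853) = 0.1544.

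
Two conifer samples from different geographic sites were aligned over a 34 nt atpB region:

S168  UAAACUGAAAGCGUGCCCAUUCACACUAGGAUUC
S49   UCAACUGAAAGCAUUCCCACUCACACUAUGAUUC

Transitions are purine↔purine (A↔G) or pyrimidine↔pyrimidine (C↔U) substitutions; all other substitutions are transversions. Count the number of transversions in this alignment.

The sequences differ at positions 2 (A/C, transversion), 13 (G/A, transition), 15 (G/U, transversion), 20 (U/C, transition), 29 (G/U, transversion).
Of the 5 differences, 2 transitions and 3 transversions, so the answer is 3.

3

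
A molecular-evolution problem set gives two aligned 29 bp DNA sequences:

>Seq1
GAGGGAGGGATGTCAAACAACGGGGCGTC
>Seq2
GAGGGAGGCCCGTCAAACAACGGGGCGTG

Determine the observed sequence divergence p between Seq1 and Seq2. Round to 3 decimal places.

The sequences differ at positions 9 (G/C), 10 (A/C), 11 (T/C), 29 (C/G).
There are 4 differences over 29 sites, so p = 4/29 = 0.138.

0.138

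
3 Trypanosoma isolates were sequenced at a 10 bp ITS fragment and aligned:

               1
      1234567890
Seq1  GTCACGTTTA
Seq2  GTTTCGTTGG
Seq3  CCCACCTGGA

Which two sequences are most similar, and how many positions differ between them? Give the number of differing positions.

4

Pairwise Hamming distances:
  Seq1 vs Seq2: 4
  Seq1 vs Seq3: 5
  Seq2 vs Seq3: 7
The smallest is 4, between Seq1 and Seq2.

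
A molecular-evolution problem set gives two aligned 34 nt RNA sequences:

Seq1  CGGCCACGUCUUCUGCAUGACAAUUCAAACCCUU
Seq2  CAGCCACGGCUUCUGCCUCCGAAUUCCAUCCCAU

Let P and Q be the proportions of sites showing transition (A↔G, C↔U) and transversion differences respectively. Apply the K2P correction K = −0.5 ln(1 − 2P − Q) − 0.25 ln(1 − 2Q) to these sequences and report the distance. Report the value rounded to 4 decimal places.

0.3332

Mismatches occur at site 2 (G↔A, transition), site 9 (U↔G, transversion), site 17 (A↔C, transversion), site 19 (G↔C, transversion), site 20 (A↔C, transversion), site 21 (C↔G, transversion), site 27 (A↔C, transversion), site 29 (A↔U, transversion), site 33 (U↔A, transversion).
Of the 9 differences, 1 transition and 8 transversions over 34 sites: P = 1/34 = 0.029412, Q = 8/34 = 0.235294.
d = −0.5·ln(0.705882) − 0.25·ln(0.529412) = −0.5·(-0.348307) − 0.25·(-0.635988) = 0.3332.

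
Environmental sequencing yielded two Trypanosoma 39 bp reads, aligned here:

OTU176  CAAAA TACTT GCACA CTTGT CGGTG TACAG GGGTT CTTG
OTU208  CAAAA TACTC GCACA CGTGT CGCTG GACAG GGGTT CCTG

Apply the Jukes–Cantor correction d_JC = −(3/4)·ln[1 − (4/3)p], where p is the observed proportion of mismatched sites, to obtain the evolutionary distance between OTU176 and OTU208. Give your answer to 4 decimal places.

Mismatches occur at site 10 (T→C), site 17 (T→G), site 23 (G→C), site 26 (T→G), site 37 (T→C).
p = 5/39 = 0.128205.
d = −0.75 · ln(1 − (4/3)·0.128205) = −0.75 · ln(0.829060) = −0.75 · (-0.187463) = 0.1406.

0.1406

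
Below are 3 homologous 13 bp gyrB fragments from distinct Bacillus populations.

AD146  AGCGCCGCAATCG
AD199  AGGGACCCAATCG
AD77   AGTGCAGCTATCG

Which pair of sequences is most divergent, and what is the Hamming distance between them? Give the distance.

Pairwise Hamming distances:
  AD146 vs AD199: 3
  AD146 vs AD77: 3
  AD199 vs AD77: 5
The largest is 5, between AD199 and AD77.

5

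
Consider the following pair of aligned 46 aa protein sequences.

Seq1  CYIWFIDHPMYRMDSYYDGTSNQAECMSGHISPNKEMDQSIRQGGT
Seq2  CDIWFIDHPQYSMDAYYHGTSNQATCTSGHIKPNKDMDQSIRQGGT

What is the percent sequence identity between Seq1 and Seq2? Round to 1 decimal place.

Mismatches occur at site 2 (Y/D), site 10 (M/Q), site 12 (R/S), site 15 (S/A), site 18 (D/H), site 25 (E/T), site 27 (M/T), site 32 (S/K), site 36 (E/D).
37 of the 46 sites match, so the percent identity is 37/46 × 100 = 80.4%.

80.4%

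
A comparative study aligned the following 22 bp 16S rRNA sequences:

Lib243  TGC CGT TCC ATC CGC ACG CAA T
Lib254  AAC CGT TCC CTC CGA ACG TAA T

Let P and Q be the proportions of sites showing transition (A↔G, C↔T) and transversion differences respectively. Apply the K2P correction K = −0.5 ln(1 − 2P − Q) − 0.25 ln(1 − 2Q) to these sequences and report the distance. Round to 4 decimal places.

Mismatches occur at site 1 (T→A, transversion), site 2 (G→A, transition), site 10 (A→C, transversion), site 15 (C→A, transversion), site 19 (C→T, transition).
Of the 5 differences, 2 transitions and 3 transversions over 22 sites: P = 2/22 = 0.090909, Q = 3/22 = 0.136364.
d = −0.5·ln(0.681818) − 0.25·ln(0.727272) = −0.5·(-0.382993) − 0.25·(-0.318455) = 0.2711.

0.2711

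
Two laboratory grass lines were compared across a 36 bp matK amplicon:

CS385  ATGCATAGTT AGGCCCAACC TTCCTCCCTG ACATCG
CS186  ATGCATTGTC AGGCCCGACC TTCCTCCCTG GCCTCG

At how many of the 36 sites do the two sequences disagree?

5

Mismatches occur at site 7 (A→T), site 10 (T→C), site 17 (A→G), site 31 (A→G), site 33 (A→C).
That gives 5 mismatches out of 36 aligned sites, so the Hamming distance is 5.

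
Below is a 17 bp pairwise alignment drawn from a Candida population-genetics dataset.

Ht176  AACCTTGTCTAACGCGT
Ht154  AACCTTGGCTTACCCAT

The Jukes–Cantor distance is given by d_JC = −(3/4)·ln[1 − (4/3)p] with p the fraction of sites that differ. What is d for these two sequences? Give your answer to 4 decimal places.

Mismatches occur at site 8 (T→G), site 11 (A→T), site 14 (G→C), site 16 (G→A).
p = 4/17 = 0.235294.
d = −0.75 · ln(1 − (4/3)·0.235294) = −0.75 · ln(0.686275) = −0.75 · (-0.376477) = 0.2824.

0.2824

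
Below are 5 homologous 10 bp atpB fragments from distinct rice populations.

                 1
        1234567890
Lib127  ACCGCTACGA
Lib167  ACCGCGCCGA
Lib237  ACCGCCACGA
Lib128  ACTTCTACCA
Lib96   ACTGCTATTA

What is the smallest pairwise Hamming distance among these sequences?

1

Pairwise Hamming distances:
  Lib127 vs Lib167: 2
  Lib127 vs Lib237: 1
  Lib127 vs Lib128: 3
  Lib127 vs Lib96: 3
  Lib167 vs Lib237: 2
  Lib167 vs Lib128: 5
  Lib167 vs Lib96: 5
  Lib237 vs Lib128: 4
  Lib237 vs Lib96: 4
  Lib128 vs Lib96: 3
The smallest is 1, between Lib127 and Lib237.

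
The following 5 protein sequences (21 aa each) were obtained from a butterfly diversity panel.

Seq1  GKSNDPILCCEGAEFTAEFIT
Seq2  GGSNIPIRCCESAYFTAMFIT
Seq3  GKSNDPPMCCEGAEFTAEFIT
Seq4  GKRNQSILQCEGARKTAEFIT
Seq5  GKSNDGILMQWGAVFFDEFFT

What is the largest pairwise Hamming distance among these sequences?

13

Pairwise Hamming distances:
  Seq1 vs Seq2: 6
  Seq1 vs Seq3: 2
  Seq1 vs Seq4: 6
  Seq1 vs Seq5: 8
  Seq2 vs Seq3: 7
  Seq2 vs Seq4: 10
  Seq2 vs Seq5: 13
  Seq3 vs Seq4: 8
  Seq3 vs Seq5: 10
  Seq4 vs Seq5: 11
The largest is 13, between Seq2 and Seq5.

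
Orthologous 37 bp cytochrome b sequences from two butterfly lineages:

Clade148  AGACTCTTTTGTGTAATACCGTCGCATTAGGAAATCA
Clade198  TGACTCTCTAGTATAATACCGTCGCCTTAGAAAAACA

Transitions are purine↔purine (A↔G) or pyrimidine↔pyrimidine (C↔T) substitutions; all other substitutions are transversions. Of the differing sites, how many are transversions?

Mismatches occur at site 1 (A/T, transversion), site 8 (T/C, transition), site 10 (T/A, transversion), site 13 (G/A, transition), site 26 (A/C, transversion), site 31 (G/A, transition), site 35 (T/A, transversion).
Of the 7 differences, 3 transitions and 4 transversions, so the answer is 4.

4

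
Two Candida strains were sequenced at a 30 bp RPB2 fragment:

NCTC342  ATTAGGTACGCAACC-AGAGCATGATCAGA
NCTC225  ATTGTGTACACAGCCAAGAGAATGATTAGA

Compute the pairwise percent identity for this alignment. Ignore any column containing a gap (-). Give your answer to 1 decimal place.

Excluding the 1 gap column leaves 29 comparable sites.
Differing sites — 4:A/G; 5:G/T; 10:G/A; 13:A/G; 21:C/A; 27:C/T.
23 of the 29 comparable sites match, so the percent identity is 23/29 × 100 = 79.3%.

79.3%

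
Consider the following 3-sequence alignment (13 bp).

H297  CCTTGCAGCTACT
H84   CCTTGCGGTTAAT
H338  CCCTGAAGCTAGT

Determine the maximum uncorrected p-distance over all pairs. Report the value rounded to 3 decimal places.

0.385

Pairwise Hamming distances:
  H297 vs H84: 3
  H297 vs H338: 3
  H84 vs H338: 5
The largest is 5 mismatches, between H84 and H338; p = 5/13 = 0.385.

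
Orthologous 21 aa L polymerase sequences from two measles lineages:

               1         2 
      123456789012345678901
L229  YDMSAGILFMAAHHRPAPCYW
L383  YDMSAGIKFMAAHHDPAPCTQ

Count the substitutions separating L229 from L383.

4

Mismatches occur at site 8 (L→K), site 15 (R→D), site 20 (Y→T), site 21 (W→Q).
That gives 4 mismatches out of 21 aligned sites, so the Hamming distance is 4.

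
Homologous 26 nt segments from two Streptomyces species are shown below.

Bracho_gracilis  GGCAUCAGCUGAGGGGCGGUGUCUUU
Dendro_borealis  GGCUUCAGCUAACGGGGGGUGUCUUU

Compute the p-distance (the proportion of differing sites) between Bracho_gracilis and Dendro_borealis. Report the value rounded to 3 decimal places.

0.154

Mismatches occur at site 4 (A↔U), site 11 (G↔A), site 13 (G↔C), site 17 (C↔G).
There are 4 differences over 26 sites, so p = 4/26 = 0.154.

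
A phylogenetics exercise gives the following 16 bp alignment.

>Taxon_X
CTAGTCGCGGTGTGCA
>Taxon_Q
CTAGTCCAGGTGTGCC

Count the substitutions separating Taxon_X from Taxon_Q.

3

Differing sites — 7:G/C; 8:C/A; 16:A/C.
That gives 3 mismatches out of 16 aligned sites, so the Hamming distance is 3.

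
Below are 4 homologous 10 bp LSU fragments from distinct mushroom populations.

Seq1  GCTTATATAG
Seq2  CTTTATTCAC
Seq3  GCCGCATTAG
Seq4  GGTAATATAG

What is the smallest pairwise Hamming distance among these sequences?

2

Pairwise Hamming distances:
  Seq1 vs Seq2: 5
  Seq1 vs Seq3: 5
  Seq1 vs Seq4: 2
  Seq2 vs Seq3: 8
  Seq2 vs Seq4: 6
  Seq3 vs Seq4: 6
The smallest is 2, between Seq1 and Seq4.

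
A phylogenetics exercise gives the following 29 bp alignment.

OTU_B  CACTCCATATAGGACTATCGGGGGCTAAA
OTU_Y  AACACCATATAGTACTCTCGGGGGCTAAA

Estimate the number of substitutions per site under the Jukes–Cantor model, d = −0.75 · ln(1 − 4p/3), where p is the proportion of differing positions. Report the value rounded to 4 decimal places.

0.1524

Mismatches occur at site 1 (C↔A), site 4 (T↔A), site 13 (G↔T), site 17 (A↔C).
p = 4/29 = 0.137931.
d = −0.75 · ln(1 − (4/3)·0.137931) = −0.75 · ln(0.816092) = −0.75 · (-0.203228) = 0.1524.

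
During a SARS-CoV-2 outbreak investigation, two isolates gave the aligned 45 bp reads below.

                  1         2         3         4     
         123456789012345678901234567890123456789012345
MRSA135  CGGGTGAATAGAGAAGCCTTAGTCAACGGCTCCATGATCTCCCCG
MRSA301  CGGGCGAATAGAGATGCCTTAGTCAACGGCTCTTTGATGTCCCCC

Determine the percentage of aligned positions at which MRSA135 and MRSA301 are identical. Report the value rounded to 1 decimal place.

86.7%

Mismatches occur at site 5 (T→C), site 15 (A→T), site 33 (C→T), site 34 (A→T), site 39 (C→G), site 45 (G→C).
39 of the 45 sites match, so the percent identity is 39/45 × 100 = 86.7%.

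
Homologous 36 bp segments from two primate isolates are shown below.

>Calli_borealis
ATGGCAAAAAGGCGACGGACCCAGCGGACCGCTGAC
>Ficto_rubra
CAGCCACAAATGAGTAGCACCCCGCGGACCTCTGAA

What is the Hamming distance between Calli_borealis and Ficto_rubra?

The sequences differ at positions 1 (A/C), 2 (T/A), 4 (G/C), 7 (A/C), 11 (G/T), 13 (C/A), 15 (A/T), 16 (C/A), 18 (G/C), 23 (A/C), 31 (G/T), 36 (C/A).
That gives 12 mismatches out of 36 aligned sites, so the Hamming distance is 12.

12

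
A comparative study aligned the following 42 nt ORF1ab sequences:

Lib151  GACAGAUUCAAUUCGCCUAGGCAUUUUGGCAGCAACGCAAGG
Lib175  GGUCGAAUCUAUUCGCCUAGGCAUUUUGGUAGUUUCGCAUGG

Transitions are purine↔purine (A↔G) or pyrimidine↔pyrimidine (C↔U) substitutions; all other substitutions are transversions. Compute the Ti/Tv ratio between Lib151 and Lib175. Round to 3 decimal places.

Differing sites — 2:A/G (Ti); 3:C/U (Ti); 4:A/C (Tv); 7:U/A (Tv); 10:A/U (Tv); 30:C/U (Ti); 33:C/U (Ti); 34:A/U (Tv); 35:A/U (Tv); 40:A/U (Tv).
Of the 10 differences, 4 transitions and 6 transversions, so Ti/Tv = 4/6 = 0.667.

0.667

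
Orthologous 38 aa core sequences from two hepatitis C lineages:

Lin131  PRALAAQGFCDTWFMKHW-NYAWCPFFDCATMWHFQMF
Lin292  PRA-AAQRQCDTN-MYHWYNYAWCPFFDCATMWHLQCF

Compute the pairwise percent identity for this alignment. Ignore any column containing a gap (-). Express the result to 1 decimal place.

82.9%

Excluding the 3 gap columns leaves 35 comparable sites.
The sequences differ at positions 8 (G/R), 9 (F/Q), 13 (W/N), 16 (K/Y), 35 (F/L), 37 (M/C).
29 of the 35 comparable sites match, so the percent identity is 29/35 × 100 = 82.9%.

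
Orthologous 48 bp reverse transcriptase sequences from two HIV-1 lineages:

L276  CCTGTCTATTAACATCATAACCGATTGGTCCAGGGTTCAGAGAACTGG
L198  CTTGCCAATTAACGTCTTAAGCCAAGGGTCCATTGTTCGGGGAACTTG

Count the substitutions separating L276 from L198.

14

Differing sites — 2:C/T; 5:T/C; 7:T/A; 14:A/G; 17:A/T; 21:C/G; 23:G/C; 25:T/A; 26:T/G; 33:G/T; 34:G/T; 39:A/G; 41:A/G; 47:G/T.
That gives 14 mismatches out of 48 aligned sites, so the Hamming distance is 14.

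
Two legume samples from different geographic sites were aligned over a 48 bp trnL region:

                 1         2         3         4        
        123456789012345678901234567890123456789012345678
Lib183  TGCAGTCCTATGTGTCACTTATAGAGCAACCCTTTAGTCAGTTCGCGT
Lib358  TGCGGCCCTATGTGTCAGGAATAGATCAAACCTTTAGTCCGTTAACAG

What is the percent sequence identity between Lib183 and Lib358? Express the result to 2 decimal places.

The sequences differ at positions 4 (A/G), 6 (T/C), 18 (C/G), 19 (T/G), 20 (T/A), 26 (G/T), 30 (C/A), 40 (A/C), 44 (C/A), 45 (G/A), 47 (G/A), 48 (T/G).
36 of the 48 sites match, so the percent identity is 36/48 × 100 = 75.00%.

75.00%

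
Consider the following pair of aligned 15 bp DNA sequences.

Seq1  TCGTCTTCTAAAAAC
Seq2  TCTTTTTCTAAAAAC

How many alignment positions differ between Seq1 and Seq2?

2

Differing sites — 3:G/T; 5:C/T.
That gives 2 mismatches out of 15 aligned sites, so the Hamming distance is 2.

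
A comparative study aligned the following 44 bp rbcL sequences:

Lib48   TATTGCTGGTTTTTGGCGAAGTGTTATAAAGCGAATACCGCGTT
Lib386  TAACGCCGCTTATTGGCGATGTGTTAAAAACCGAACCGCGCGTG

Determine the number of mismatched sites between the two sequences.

Differing sites — 3:T/A; 4:T/C; 7:T/C; 9:G/C; 12:T/A; 20:A/T; 27:T/A; 31:G/C; 36:T/C; 37:A/C; 38:C/G; 44:T/G.
That gives 12 mismatches out of 44 aligned sites, so the Hamming distance is 12.

12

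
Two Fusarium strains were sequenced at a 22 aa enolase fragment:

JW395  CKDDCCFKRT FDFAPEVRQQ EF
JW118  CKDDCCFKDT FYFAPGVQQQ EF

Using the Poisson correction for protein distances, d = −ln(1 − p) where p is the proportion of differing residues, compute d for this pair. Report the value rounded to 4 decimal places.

0.2007

The sequences differ at positions 9 (R/D), 12 (D/Y), 16 (E/G), 18 (R/Q).
p = 4/22 = 0.181818.
d = −ln(1 − 0.181818) = −ln(0.818182) = 0.2007.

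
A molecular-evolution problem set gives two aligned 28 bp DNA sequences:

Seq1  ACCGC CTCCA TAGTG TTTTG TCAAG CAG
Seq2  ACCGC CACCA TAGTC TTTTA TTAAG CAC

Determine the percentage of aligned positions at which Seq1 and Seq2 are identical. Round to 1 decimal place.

Mismatches occur at site 7 (T→A), site 15 (G→C), site 20 (G→A), site 22 (C→T), site 28 (G→C).
23 of the 28 sites match, so the percent identity is 23/28 × 100 = 82.1%.

82.1%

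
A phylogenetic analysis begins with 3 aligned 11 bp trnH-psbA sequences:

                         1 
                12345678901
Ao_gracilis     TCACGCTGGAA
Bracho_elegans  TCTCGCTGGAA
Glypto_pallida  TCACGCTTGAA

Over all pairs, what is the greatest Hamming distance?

2

Pairwise Hamming distances:
  Ao_gracilis vs Bracho_elegans: 1
  Ao_gracilis vs Glypto_pallida: 1
  Bracho_elegans vs Glypto_pallida: 2
The largest is 2, between Bracho_elegans and Glypto_pallida.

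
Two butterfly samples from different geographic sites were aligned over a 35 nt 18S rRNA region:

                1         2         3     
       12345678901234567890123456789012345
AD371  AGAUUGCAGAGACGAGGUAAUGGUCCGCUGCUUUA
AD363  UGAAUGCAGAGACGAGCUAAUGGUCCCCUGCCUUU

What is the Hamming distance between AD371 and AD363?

6

Differing sites — 1:A/U; 4:U/A; 17:G/C; 27:G/C; 32:U/C; 35:A/U.
That gives 6 mismatches out of 35 aligned sites, so the Hamming distance is 6.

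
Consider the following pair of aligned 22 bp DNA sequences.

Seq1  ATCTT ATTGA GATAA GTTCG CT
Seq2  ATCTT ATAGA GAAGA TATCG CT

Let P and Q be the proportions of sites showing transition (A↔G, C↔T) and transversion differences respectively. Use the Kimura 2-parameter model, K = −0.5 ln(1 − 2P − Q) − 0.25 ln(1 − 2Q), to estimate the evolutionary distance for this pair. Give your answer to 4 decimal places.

Mismatches occur at site 8 (T→A, transversion), site 13 (T→A, transversion), site 14 (A→G, transition), site 16 (G→T, transversion), site 17 (T→A, transversion).
Of the 5 differences, 1 transition and 4 transversions over 22 sites: P = 1/22 = 0.045455, Q = 4/22 = 0.181818.
d = −0.5·ln(0.727272) − 0.25·ln(0.636364) = −0.5·(-0.318455) − 0.25·(-0.451985) = 0.2722.

0.2722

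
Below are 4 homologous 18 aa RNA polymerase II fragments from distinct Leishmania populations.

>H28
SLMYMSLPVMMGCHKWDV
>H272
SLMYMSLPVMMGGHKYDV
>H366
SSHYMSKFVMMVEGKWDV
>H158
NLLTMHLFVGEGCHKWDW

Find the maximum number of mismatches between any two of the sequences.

Pairwise Hamming distances:
  H28 vs H272: 2
  H28 vs H366: 7
  H28 vs H158: 8
  H272 vs H366: 8
  H272 vs H158: 10
  H366 vs H158: 12
The largest is 12, between H366 and H158.

12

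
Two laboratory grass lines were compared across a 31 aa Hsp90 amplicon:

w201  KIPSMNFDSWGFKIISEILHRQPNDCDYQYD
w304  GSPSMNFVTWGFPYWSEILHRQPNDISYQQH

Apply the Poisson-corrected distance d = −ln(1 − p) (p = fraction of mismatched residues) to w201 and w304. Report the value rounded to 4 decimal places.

Mismatches occur at site 1 (K↔G), site 2 (I↔S), site 8 (D↔V), site 9 (S↔T), site 13 (K↔P), site 14 (I↔Y), site 15 (I↔W), site 26 (C↔I), site 27 (D↔S), site 30 (Y↔Q), site 31 (D↔H).
p = 11/31 = 0.354839.
d = −ln(1 − 0.354839) = −ln(0.645161) = 0.4383.

0.4383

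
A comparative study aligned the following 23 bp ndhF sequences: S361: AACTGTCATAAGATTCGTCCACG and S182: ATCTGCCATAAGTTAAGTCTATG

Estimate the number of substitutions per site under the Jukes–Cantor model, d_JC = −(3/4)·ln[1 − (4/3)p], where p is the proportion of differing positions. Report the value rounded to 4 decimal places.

0.3904

Differing sites — 2:A/T; 6:T/C; 13:A/T; 15:T/A; 16:C/A; 20:C/T; 22:C/T.
p = 7/23 = 0.304348.
d = −0.75 · ln(1 − (4/3)·0.304348) = −0.75 · ln(0.594203) = −0.75 · (-0.520534) = 0.3904.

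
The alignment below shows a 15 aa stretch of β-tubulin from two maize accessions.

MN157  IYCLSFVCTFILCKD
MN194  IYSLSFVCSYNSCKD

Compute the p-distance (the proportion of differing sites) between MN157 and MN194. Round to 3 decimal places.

0.333

Mismatches occur at site 3 (C/S), site 9 (T/S), site 10 (F/Y), site 11 (I/N), site 12 (L/S).
There are 5 differences over 15 sites, so p = 5/15 = 0.333.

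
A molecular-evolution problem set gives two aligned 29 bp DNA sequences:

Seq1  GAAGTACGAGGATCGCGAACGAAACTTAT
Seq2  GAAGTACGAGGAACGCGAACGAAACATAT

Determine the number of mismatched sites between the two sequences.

The sequences differ at positions 13 (T/A), 26 (T/A).
That gives 2 mismatches out of 29 aligned sites, so the Hamming distance is 2.

2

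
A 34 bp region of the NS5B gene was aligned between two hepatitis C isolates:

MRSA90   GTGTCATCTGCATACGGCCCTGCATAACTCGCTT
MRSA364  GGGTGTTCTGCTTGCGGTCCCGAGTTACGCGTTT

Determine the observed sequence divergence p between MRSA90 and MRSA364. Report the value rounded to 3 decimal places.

0.353

The sequences differ at positions 2 (T/G), 5 (C/G), 6 (A/T), 12 (A/T), 14 (A/G), 18 (C/T), 21 (T/C), 23 (C/A), 24 (A/G), 26 (A/T), 29 (T/G), 32 (C/T).
There are 12 differences over 34 sites, so p = 12/34 = 0.353.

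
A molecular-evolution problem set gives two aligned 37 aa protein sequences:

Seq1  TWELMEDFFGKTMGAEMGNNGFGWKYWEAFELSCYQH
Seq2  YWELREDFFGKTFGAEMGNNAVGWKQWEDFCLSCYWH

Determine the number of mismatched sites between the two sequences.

9

Mismatches occur at site 1 (T/Y), site 5 (M/R), site 13 (M/F), site 21 (G/A), site 22 (F/V), site 26 (Y/Q), site 29 (A/D), site 31 (E/C), site 36 (Q/W).
That gives 9 mismatches out of 37 aligned sites, so the Hamming distance is 9.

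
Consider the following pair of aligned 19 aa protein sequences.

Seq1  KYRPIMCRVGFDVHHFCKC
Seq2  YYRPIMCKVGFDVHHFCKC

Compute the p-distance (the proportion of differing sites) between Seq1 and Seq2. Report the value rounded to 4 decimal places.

Mismatches occur at site 1 (K/Y), site 8 (R/K).
There are 2 differences over 19 sites, so p = 2/19 = 0.1053.

0.1053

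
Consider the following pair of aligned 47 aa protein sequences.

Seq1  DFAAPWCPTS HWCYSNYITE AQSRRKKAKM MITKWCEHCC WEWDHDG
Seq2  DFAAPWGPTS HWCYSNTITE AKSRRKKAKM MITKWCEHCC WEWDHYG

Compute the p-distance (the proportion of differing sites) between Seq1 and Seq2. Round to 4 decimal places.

0.0851

Mismatches occur at site 7 (C/G), site 17 (Y/T), site 22 (Q/K), site 46 (D/Y).
There are 4 differences over 47 sites, so p = 4/47 = 0.0851.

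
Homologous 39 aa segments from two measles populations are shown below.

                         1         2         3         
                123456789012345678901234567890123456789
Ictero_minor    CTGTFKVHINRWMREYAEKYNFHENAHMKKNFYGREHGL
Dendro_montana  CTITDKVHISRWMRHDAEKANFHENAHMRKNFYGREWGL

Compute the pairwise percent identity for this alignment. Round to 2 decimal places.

Mismatches occur at site 3 (G→I), site 5 (F→D), site 10 (N→S), site 15 (E→H), site 16 (Y→D), site 20 (Y→A), site 29 (K→R), site 37 (H→W).
31 of the 39 sites match, so the percent identity is 31/39 × 100 = 79.49%.

79.49%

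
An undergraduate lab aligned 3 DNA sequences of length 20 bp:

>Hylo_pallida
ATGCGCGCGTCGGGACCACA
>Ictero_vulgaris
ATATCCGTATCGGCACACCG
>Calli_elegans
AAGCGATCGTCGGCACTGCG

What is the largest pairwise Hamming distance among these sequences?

Pairwise Hamming distances:
  Hylo_pallida vs Ictero_vulgaris: 9
  Hylo_pallida vs Calli_elegans: 7
  Ictero_vulgaris vs Calli_elegans: 10
The largest is 10, between Ictero_vulgaris and Calli_elegans.

10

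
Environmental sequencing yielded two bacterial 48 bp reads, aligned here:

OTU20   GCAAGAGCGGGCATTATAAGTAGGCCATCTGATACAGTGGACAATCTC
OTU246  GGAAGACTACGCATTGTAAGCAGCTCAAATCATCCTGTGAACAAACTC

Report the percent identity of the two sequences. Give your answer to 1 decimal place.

66.7%

The sequences differ at positions 2 (C/G), 7 (G/C), 8 (C/T), 9 (G/A), 10 (G/C), 16 (A/G), 21 (T/C), 24 (G/C), 25 (C/T), 28 (T/A), 29 (C/A), 31 (G/C), 34 (A/C), 36 (A/T), 40 (G/A), 45 (T/A).
32 of the 48 sites match, so the percent identity is 32/48 × 100 = 66.7%.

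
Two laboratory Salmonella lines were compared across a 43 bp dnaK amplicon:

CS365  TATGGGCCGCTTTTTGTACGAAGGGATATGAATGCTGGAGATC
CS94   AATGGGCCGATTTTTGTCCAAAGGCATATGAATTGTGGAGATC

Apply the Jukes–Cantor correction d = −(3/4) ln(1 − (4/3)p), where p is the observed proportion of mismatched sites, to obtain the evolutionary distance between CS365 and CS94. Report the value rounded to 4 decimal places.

0.1835

The sequences differ at positions 1 (T/A), 10 (C/A), 18 (A/C), 20 (G/A), 25 (G/C), 34 (G/T), 35 (C/G).
p = 7/43 = 0.162791.
d = −0.75 · ln(1 − (4/3)·0.162791) = −0.75 · ln(0.782945) = −0.75 · (-0.244693) = 0.1835.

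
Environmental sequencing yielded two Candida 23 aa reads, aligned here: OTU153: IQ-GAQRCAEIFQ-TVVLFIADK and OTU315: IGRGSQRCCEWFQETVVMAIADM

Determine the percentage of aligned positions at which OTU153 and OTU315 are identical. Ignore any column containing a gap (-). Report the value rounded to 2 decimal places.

66.67%

Excluding the 2 gap columns leaves 21 comparable sites.
Differing sites — 2:Q/G; 5:A/S; 9:A/C; 11:I/W; 18:L/M; 19:F/A; 23:K/M.
14 of the 21 comparable sites match, so the percent identity is 14/21 × 100 = 66.67%.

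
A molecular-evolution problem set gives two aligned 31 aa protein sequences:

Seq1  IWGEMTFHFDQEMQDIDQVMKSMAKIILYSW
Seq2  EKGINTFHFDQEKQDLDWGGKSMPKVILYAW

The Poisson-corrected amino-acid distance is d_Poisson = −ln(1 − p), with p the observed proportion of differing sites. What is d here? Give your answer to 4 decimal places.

Differing sites — 1:I/E; 2:W/K; 4:E/I; 5:M/N; 13:M/K; 16:I/L; 18:Q/W; 19:V/G; 20:M/G; 24:A/P; 26:I/V; 30:S/A.
p = 12/31 = 0.387097.
d = −ln(1 − 0.387097) = −ln(0.612903) = 0.4895.

0.4895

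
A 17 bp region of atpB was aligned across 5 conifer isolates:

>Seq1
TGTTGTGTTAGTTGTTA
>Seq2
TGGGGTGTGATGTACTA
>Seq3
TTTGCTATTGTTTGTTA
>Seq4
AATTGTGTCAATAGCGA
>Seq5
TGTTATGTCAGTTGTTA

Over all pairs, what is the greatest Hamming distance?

11

Pairwise Hamming distances:
  Seq1 vs Seq2: 7
  Seq1 vs Seq3: 6
  Seq1 vs Seq4: 7
  Seq1 vs Seq5: 2
  Seq2 vs Seq3: 9
  Seq2 vs Seq4: 10
  Seq2 vs Seq5: 8
  Seq3 vs Seq4: 11
  Seq3 vs Seq5: 7
  Seq4 vs Seq5: 7
The largest is 11, between Seq3 and Seq4.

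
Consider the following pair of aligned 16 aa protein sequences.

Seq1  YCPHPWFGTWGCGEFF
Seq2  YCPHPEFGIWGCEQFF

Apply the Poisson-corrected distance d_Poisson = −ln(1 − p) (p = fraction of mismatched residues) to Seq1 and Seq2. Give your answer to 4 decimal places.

0.2877

The sequences differ at positions 6 (W/E), 9 (T/I), 13 (G/E), 14 (E/Q).
p = 4/16 = 0.250000.
d = −ln(1 − 0.250000) = −ln(0.750000) = 0.2877.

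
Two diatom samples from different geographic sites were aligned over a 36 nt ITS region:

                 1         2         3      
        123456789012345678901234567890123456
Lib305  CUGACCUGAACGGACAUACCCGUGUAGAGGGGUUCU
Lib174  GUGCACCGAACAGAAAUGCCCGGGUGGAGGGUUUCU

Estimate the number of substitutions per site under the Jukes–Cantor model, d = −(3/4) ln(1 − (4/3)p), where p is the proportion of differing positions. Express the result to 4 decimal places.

Mismatches occur at site 1 (C→G), site 4 (A→C), site 5 (C→A), site 7 (U→C), site 12 (G→A), site 15 (C→A), site 18 (A→G), site 23 (U→G), site 26 (A→G), site 32 (G→U).
p = 10/36 = 0.277778.
d = −0.75 · ln(1 − (4/3)·0.277778) = −0.75 · ln(0.629629) = −0.75 · (-0.462625) = 0.3470.

0.3470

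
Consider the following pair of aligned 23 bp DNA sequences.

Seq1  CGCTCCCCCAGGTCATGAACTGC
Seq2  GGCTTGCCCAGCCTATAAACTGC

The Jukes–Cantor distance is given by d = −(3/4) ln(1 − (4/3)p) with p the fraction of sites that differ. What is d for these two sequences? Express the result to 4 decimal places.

0.3904

Mismatches occur at site 1 (C/G), site 5 (C/T), site 6 (C/G), site 12 (G/C), site 13 (T/C), site 14 (C/T), site 17 (G/A).
p = 7/23 = 0.304348.
d = −0.75 · ln(1 − (4/3)·0.304348) = −0.75 · ln(0.594203) = −0.75 · (-0.520534) = 0.3904.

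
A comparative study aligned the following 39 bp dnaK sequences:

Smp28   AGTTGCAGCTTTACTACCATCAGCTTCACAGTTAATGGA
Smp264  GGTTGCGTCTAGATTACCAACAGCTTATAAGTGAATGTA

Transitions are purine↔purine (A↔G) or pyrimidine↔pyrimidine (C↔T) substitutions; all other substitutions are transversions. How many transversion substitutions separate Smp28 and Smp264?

9

Mismatches occur at site 1 (A/G, transition), site 7 (A/G, transition), site 8 (G/T, transversion), site 11 (T/A, transversion), site 12 (T/G, transversion), site 14 (C/T, transition), site 20 (T/A, transversion), site 27 (C/A, transversion), site 28 (A/T, transversion), site 29 (C/A, transversion), site 33 (T/G, transversion), site 38 (G/T, transversion).
Of the 12 differences, 3 transitions and 9 transversions, so the answer is 9.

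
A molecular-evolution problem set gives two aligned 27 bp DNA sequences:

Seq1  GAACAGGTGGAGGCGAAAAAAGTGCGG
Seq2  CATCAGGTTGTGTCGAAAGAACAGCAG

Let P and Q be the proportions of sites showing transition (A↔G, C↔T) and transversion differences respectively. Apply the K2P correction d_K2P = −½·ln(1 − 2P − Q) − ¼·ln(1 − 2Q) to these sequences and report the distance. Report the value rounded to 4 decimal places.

Mismatches occur at site 1 (G↔C, transversion), site 3 (A↔T, transversion), site 9 (G↔T, transversion), site 11 (A↔T, transversion), site 13 (G↔T, transversion), site 19 (A↔G, transition), site 22 (G↔C, transversion), site 23 (T↔A, transversion), site 26 (G↔A, transition).
Of the 9 differences, 2 transitions and 7 transversions over 27 sites: P = 2/27 = 0.074074, Q = 7/27 = 0.259259.
d = −0.5·ln(0.592593) − 0.25·ln(0.481482) = −0.5·(-0.523247) − 0.25·(-0.730886) = 0.4443.

0.4443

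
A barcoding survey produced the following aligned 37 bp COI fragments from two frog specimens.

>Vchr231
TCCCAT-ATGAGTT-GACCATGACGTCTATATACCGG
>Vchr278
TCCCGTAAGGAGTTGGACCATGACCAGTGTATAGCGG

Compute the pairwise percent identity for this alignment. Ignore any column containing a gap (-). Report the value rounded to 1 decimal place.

Excluding the 2 gap columns leaves 35 comparable sites.
Mismatches occur at site 5 (A↔G), site 9 (T↔G), site 25 (G↔C), site 26 (T↔A), site 27 (C↔G), site 29 (A↔G), site 34 (C↔G).
28 of the 35 comparable sites match, so the percent identity is 28/35 × 100 = 80.0%.

80.0%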